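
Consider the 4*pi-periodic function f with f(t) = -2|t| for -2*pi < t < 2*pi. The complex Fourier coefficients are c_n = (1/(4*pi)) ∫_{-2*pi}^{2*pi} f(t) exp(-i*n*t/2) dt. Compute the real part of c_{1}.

Since f is real-valued, Re(c_{1}) = (1/(4*pi)) ∫_{-2*pi}^{2*pi} f(t) cos(t/2) dt = a_{1}/2.
f is even and cos(t/2) is even, so the integrand is even: ∫_{-2*pi}^{2*pi} f(t) cos(t/2) dt = 2∫_0^{2*pi} f(t) cos(t/2) dt.
Integrating by parts (boundary term plus one more integral), an antiderivative of (-2*t) cos(t/2) is -4*t*sin(t/2) - 8*cos(t/2); evaluating from 0 to 2*pi: ∫_{0}^{2*pi} (-2*t) cos(t/2) dt = (8) - (-8) = 16.
So ∫_{-2*pi}^{2*pi} f(t) cos(t/2) dt = 32.
Hence Re(c_{1}) = (1/(4*pi))·(32) = 8/pi.

8/pi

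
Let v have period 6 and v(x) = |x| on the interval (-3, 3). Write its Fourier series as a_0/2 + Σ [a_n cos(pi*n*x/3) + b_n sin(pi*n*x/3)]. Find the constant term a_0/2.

3/2

a_0 = 1/3 ∫_{-3}^{3} v(x) dx = 1/3 · (9) = 3.
So the constant term a_0/2 = 3/2.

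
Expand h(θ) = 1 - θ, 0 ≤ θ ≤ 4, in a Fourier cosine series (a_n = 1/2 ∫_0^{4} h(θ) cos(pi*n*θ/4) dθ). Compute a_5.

a_5 = 1/2 ∫_0^{4} (1 - θ) cos(5*pi*θ/4) dθ.
Integrating by parts (boundary term plus one more integral), an antiderivative of (1 - θ) cos(5*pi*θ/4) is -4*θ*sin(5*pi*θ/4)/(5*pi) + 4*sin(5*pi*θ/4)/(5*pi) - 16*cos(5*pi*θ/4)/(25*pi**2); evaluating from 0 to 4: ∫_{0}^{4} (1 - θ) cos(5*pi*θ/4) dθ = (16/(25*pi**2)) - (-16/(25*pi**2)) = 32/(25*pi**2).
Hence a_5 = (1/2)·(32/(25*pi**2)) = 16/(25*pi**2).

16/(25*pi**2)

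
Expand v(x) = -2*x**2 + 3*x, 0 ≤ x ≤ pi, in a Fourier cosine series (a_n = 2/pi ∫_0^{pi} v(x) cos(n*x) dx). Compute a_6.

a_6 = 2/pi ∫_0^{pi} (-2*x**2 + 3*x) cos(6*x) dx.
Integrating by parts twice (tabular method), an antiderivative of (-2*x**2 + 3*x) cos(6*x) is -x**2*sin(6*x)/3 + x*sin(6*x)/2 - x*cos(6*x)/9 + sin(6*x)/54 + cos(6*x)/12; evaluating from 0 to pi: ∫_{0}^{pi} (-2*x**2 + 3*x) cos(6*x) dx = (1/12 - pi/9) - (1/12) = -pi/9.
Hence a_6 = (2/pi)·(-pi/9) = -2/9.

-2/9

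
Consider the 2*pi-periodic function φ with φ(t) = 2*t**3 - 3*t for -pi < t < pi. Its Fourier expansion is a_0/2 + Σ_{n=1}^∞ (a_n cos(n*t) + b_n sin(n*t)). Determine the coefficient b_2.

b_2 = 1/pi ∫_{-pi}^{pi} φ(t) sin(2*t) dt.
φ is odd and sin(2*t) is odd, so the integrand is even and b_2 = 2/pi ∫_0^{pi} φ(t) sin(2*t) dt.
Integrating by parts three times (tabular method), an antiderivative of (2*t**3 - 3*t) sin(2*t) is -t**3*cos(2*t) + 3*t**2*sin(2*t)/2 + 3*t*cos(2*t) - 3*sin(2*t)/2; evaluating from 0 to pi: ∫_{0}^{pi} (2*t**3 - 3*t) sin(2*t) dt = (pi*(3 - pi**2)) - (0) = pi*(3 - pi**2).
Hence b_2 = (2/pi)·(pi*(3 - pi**2)) = 6 - 2*pi**2.

6 - 2*pi**2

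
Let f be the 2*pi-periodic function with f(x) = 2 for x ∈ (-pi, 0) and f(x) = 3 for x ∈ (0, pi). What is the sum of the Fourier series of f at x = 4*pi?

5/2

x = 4*pi differs from x = 0 by 2 full period(s), and the series is 2*pi-periodic.
At x = 0 the one-sided limits are f(0^-) = 2 and f(0^+) = 3.
By Dirichlet's theorem the series converges to their average, [(2) + (3)]/2 = 5/2.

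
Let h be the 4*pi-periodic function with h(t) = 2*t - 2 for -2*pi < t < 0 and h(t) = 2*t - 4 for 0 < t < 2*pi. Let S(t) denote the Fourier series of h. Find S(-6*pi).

t = -6*pi differs from t = -2*pi by -1 full period(s), and the series is 4*pi-periodic.
At t = -2*pi the one-sided limits are h(-2*pi^-) = -4 + 4*pi and h(-2*pi^+) = -4*pi - 2.
By Dirichlet's theorem the series converges to their average, [(-4 + 4*pi) + (-4*pi - 2)]/2 = -3.

-3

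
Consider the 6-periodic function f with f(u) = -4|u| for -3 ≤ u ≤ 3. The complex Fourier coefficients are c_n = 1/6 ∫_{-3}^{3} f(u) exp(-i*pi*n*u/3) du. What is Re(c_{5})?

Since f is real-valued, Re(c_{5}) = 1/6 ∫_{-3}^{3} f(u) cos(5*pi*u/3) du = a_{5}/2.
f is even and cos(5*pi*u/3) is even, so the integrand is even: ∫_{-3}^{3} f(u) cos(5*pi*u/3) du = 2∫_0^{3} f(u) cos(5*pi*u/3) du.
Integrating by parts (boundary term plus one more integral), an antiderivative of (-4*u) cos(5*pi*u/3) is -12*u*sin(5*pi*u/3)/(5*pi) - 36*cos(5*pi*u/3)/(25*pi**2); evaluating from 0 to 3: ∫_{0}^{3} (-4*u) cos(5*pi*u/3) du = (36/(25*pi**2)) - (-36/(25*pi**2)) = 72/(25*pi**2).
So ∫_{-3}^{3} f(u) cos(5*pi*u/3) du = 144/(25*pi**2).
Hence Re(c_{5}) = (1/6)·(144/(25*pi**2)) = 24/(25*pi**2).

24/(25*pi**2)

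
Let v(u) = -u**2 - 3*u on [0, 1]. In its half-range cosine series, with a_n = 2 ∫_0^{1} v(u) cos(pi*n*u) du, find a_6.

-1/(9*pi**2)

a_6 = 2 ∫_0^{1} (-u**2 - 3*u) cos(6*pi*u) du.
Integrating by parts twice (tabular method), an antiderivative of (-u**2 - 3*u) cos(6*pi*u) is -u**2*sin(6*pi*u)/(6*pi) - u*sin(6*pi*u)/(2*pi) - u*cos(6*pi*u)/(18*pi**2) + sin(6*pi*u)/(108*pi**3) - cos(6*pi*u)/(12*pi**2); evaluating from 0 to 1: ∫_{0}^{1} (-u**2 - 3*u) cos(6*pi*u) du = (-5/(36*pi**2)) - (-1/(12*pi**2)) = -1/(18*pi**2).
Hence a_6 = 2·(-1/(18*pi**2)) = -1/(9*pi**2).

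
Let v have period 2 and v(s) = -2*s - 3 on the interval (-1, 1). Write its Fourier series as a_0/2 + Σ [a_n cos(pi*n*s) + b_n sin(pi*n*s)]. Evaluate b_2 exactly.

2/pi

b_2 = ∫_{-1}^{1} v(s) sin(2*pi*s) ds.
Integrating by parts (boundary term plus one more integral), an antiderivative of (-2*s - 3) sin(2*pi*s) is s*cos(2*pi*s)/pi - sin(2*pi*s)/(2*pi**2) + 3*cos(2*pi*s)/(2*pi); evaluating from -1 to 1: ∫_{-1}^{1} (-2*s - 3) sin(2*pi*s) ds = (5/(2*pi)) - (1/(2*pi)) = 2/pi.
Hence b_2 = 2/pi.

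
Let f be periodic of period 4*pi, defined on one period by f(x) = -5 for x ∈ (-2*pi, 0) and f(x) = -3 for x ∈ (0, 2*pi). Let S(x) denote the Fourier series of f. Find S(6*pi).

x = 6*pi differs from x = 2*pi by 1 full period(s), and the series is 4*pi-periodic.
At x = 2*pi the one-sided limits are f(2*pi^-) = -3 and f(2*pi^+) = -5.
By Dirichlet's theorem the series converges to their average, [(-3) + (-5)]/2 = -4.

-4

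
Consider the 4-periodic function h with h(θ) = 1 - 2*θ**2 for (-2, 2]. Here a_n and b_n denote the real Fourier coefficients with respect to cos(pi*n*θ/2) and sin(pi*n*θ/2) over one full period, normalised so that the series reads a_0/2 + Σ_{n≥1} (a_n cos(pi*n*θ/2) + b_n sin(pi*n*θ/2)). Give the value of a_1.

a_1 = 1/2 ∫_{-2}^{2} h(θ) cos(pi*θ/2) dθ.
h is even and cos(pi*θ/2) is even, so the integrand is even and a_1 = ∫_0^{2} h(θ) cos(pi*θ/2) dθ.
Integrating by parts twice (tabular method), an antiderivative of (1 - 2*θ**2) cos(pi*θ/2) is -4*θ**2*sin(pi*θ/2)/pi - 16*θ*cos(pi*θ/2)/pi**2 + 2*sin(pi*θ/2)/pi + 32*sin(pi*θ/2)/pi**3; evaluating from 0 to 2: ∫_{0}^{2} (1 - 2*θ**2) cos(pi*θ/2) dθ = (32/pi**2) - (0) = 32/pi**2.
Hence a_1 = 32/pi**2.

32/pi**2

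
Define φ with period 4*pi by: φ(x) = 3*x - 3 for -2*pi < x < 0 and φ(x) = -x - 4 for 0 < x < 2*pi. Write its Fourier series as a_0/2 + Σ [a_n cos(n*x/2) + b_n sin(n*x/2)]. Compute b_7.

b_7 = (1/(2*pi)) ∫_{-2*pi}^{2*pi} φ(x) sin(7*x/2) dx.
Split the integral at the breakpoints.
Integrating by parts (boundary term plus one more integral), an antiderivative of (3*x - 3) sin(7*x/2) is -6*x*cos(7*x/2)/7 + 12*sin(7*x/2)/49 + 6*cos(7*x/2)/7; evaluating from -2*pi to 0: ∫_{-2*pi}^{0} (3*x - 3) sin(7*x/2) dx = (6/7) - (-12*pi/7 - 6/7) = 12/7 + 12*pi/7.
Integrating by parts (boundary term plus one more integral), an antiderivative of (-x - 4) sin(7*x/2) is 2*x*cos(7*x/2)/7 - 4*sin(7*x/2)/49 + 8*cos(7*x/2)/7; evaluating from 0 to 2*pi: ∫_{0}^{2*pi} (-x - 4) sin(7*x/2) dx = (-4*pi/7 - 8/7) - (8/7) = -16/7 - 4*pi/7.
Summing the pieces and multiplying by (1/(2*pi)) gives b_7 = 2*(-1 + 2*pi)/(7*pi).

2*(-1 + 2*pi)/(7*pi)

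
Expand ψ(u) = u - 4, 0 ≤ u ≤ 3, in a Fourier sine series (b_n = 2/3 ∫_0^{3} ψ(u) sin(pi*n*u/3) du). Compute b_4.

b_4 = 2/3 ∫_0^{3} (u - 4) sin(4*pi*u/3) du.
Integrating by parts (boundary term plus one more integral), an antiderivative of (u - 4) sin(4*pi*u/3) is -3*u*cos(4*pi*u/3)/(4*pi) + 9*sin(4*pi*u/3)/(16*pi**2) + 3*cos(4*pi*u/3)/pi; evaluating from 0 to 3: ∫_{0}^{3} (u - 4) sin(4*pi*u/3) du = (3/(4*pi)) - (3/pi) = -9/(4*pi).
Hence b_4 = (2/3)·(-9/(4*pi)) = -3/(2*pi).

-3/(2*pi)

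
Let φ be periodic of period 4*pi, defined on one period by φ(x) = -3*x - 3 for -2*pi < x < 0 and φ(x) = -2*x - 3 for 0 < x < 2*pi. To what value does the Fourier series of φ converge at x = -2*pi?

-3 + pi

x = -2*pi differs from x = 2*pi by -1 full period(s), and the series is 4*pi-periodic.
At x = 2*pi the one-sided limits are φ(2*pi^-) = -4*pi - 3 and φ(2*pi^+) = -3 + 6*pi.
By Dirichlet's theorem the series converges to their average, [(-4*pi - 3) + (-3 + 6*pi)]/2 = -3 + pi.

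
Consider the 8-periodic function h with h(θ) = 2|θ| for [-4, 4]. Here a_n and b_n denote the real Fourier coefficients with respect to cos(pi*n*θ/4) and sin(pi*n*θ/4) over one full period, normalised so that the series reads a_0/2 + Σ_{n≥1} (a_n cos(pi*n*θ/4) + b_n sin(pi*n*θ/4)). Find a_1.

a_1 = 1/4 ∫_{-4}^{4} h(θ) cos(pi*θ/4) dθ.
h is even and cos(pi*θ/4) is even, so the integrand is even and a_1 = 1/2 ∫_0^{4} h(θ) cos(pi*θ/4) dθ.
Integrating by parts (boundary term plus one more integral), an antiderivative of (2*θ) cos(pi*θ/4) is 8*θ*sin(pi*θ/4)/pi + 32*cos(pi*θ/4)/pi**2; evaluating from 0 to 4: ∫_{0}^{4} (2*θ) cos(pi*θ/4) dθ = (-32/pi**2) - (32/pi**2) = -64/pi**2.
Hence a_1 = (1/2)·(-64/pi**2) = -32/pi**2.

-32/pi**2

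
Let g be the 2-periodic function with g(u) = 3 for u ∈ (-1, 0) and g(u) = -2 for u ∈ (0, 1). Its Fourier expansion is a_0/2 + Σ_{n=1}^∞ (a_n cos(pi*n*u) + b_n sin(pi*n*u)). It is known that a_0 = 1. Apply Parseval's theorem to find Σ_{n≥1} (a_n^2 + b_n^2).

25/2

Parseval: a_0^2/2 + Σ_{n≥1} (a_n^2+b_n^2) = ∫_{-1}^{1} g(u)^2 du = 13.
Subtract a_0^2/2 = 1/2: Σ (a_n^2+b_n^2) = 25/2.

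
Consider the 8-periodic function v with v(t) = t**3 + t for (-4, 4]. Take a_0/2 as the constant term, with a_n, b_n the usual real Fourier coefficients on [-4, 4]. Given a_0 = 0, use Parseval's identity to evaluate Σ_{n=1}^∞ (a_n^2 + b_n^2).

Parseval: a_0^2/2 + Σ_{n≥1} (a_n^2+b_n^2) = 1/4 ∫_{-4}^{4} v(t)^2 dt = 145504/105.
Subtract a_0^2/2 = 0: Σ (a_n^2+b_n^2) = 145504/105.

145504/105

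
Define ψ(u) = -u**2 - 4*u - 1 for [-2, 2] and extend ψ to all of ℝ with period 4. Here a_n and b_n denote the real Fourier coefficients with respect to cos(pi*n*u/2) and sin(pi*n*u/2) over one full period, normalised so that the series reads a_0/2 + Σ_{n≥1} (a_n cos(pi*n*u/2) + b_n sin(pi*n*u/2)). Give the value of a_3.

16/(9*pi**2)

a_3 = 1/2 ∫_{-2}^{2} ψ(u) cos(3*pi*u/2) du.
Integrating by parts twice (tabular method), an antiderivative of (-u**2 - 4*u - 1) cos(3*pi*u/2) is -2*u**2*sin(3*pi*u/2)/(3*pi) - 8*u*sin(3*pi*u/2)/(3*pi) - 8*u*cos(3*pi*u/2)/(9*pi**2) - 2*sin(3*pi*u/2)/(3*pi) + 16*sin(3*pi*u/2)/(27*pi**3) - 16*cos(3*pi*u/2)/(9*pi**2); evaluating from -2 to 2: ∫_{-2}^{2} (-u**2 - 4*u - 1) cos(3*pi*u/2) du = (32/(9*pi**2)) - (0) = 32/(9*pi**2).
Hence a_3 = (1/2)·(32/(9*pi**2)) = 16/(9*pi**2).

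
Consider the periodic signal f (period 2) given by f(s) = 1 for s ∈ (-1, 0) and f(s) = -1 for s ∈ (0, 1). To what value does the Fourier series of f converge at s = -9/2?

1

s = -9/2 differs from s = -1/2 by -2 full period(s), and the series is 2-periodic.
f is continuous at s = -1/2 with value 1, so the series converges to 1 there.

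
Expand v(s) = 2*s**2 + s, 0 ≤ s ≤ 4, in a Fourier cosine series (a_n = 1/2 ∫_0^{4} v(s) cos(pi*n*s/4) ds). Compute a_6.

32/(9*pi**2)

a_6 = 1/2 ∫_0^{4} (2*s**2 + s) cos(3*pi*s/2) ds.
Integrating by parts twice (tabular method), an antiderivative of (2*s**2 + s) cos(3*pi*s/2) is 4*s**2*sin(3*pi*s/2)/(3*pi) + 2*s*sin(3*pi*s/2)/(3*pi) + 16*s*cos(3*pi*s/2)/(9*pi**2) - 32*sin(3*pi*s/2)/(27*pi**3) + 4*cos(3*pi*s/2)/(9*pi**2); evaluating from 0 to 4: ∫_{0}^{4} (2*s**2 + s) cos(3*pi*s/2) ds = (68/(9*pi**2)) - (4/(9*pi**2)) = 64/(9*pi**2).
Hence a_6 = (1/2)·(64/(9*pi**2)) = 32/(9*pi**2).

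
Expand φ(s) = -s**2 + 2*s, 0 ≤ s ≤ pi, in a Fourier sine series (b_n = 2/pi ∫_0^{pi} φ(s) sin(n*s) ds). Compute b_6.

-2/3 + pi/3

b_6 = 2/pi ∫_0^{pi} (-s**2 + 2*s) sin(6*s) ds.
Integrating by parts twice (tabular method), an antiderivative of (-s**2 + 2*s) sin(6*s) is s**2*cos(6*s)/6 - s*sin(6*s)/18 - s*cos(6*s)/3 + sin(6*s)/18 - cos(6*s)/108; evaluating from 0 to pi: ∫_{0}^{pi} (-s**2 + 2*s) sin(6*s) ds = (-pi/3 - 1/108 + pi**2/6) - (-1/108) = pi*(-2 + pi)/6.
Hence b_6 = (2/pi)·(pi*(-2 + pi)/6) = -2/3 + pi/3.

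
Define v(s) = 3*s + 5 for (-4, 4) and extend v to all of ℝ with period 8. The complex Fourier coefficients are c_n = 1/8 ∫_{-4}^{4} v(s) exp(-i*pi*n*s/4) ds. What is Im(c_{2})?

6/pi

Since v is real-valued, Im(c_{2}) = -1/8 ∫_{-4}^{4} v(s) sin(pi*s/2) ds = -b_{2}/2.
Integrating by parts (boundary term plus one more integral), an antiderivative of (3*s + 5) sin(pi*s/2) is -6*s*cos(pi*s/2)/pi + 12*sin(pi*s/2)/pi**2 - 10*cos(pi*s/2)/pi; evaluating from -4 to 4: ∫_{-4}^{4} (3*s + 5) sin(pi*s/2) ds = (-34/pi) - (14/pi) = -48/pi.
Hence Im(c_{2}) = (-1/8)·(-48/pi) = 6/pi.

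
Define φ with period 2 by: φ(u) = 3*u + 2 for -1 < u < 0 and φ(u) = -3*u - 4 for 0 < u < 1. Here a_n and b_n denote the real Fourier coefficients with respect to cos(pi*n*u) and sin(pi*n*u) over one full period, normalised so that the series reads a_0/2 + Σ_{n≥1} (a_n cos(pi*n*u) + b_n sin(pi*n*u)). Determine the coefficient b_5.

b_5 = ∫_{-1}^{1} φ(u) sin(5*pi*u) du.
Split the integral at the breakpoints.
Integrating by parts (boundary term plus one more integral), an antiderivative of (3*u + 2) sin(5*pi*u) is -3*u*cos(5*pi*u)/(5*pi) + 3*sin(5*pi*u)/(25*pi**2) - 2*cos(5*pi*u)/(5*pi); evaluating from -1 to 0: ∫_{-1}^{0} (3*u + 2) sin(5*pi*u) du = (-2/(5*pi)) - (-1/(5*pi)) = -1/(5*pi).
Integrating by parts (boundary term plus one more integral), an antiderivative of (-3*u - 4) sin(5*pi*u) is 3*u*cos(5*pi*u)/(5*pi) - 3*sin(5*pi*u)/(25*pi**2) + 4*cos(5*pi*u)/(5*pi); evaluating from 0 to 1: ∫_{0}^{1} (-3*u - 4) sin(5*pi*u) du = (-7/(5*pi)) - (4/(5*pi)) = -11/(5*pi).
Summing the pieces gives b_5 = -12/(5*pi).

-12/(5*pi)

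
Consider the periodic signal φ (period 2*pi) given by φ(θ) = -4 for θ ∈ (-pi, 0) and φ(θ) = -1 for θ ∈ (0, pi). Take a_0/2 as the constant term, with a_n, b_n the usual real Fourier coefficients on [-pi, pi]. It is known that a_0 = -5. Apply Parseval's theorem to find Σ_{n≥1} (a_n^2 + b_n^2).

9/2

Parseval: a_0^2/2 + Σ_{n≥1} (a_n^2+b_n^2) = 1/pi ∫_{-pi}^{pi} φ(θ)^2 dθ = 17.
Subtract a_0^2/2 = 25/2: Σ (a_n^2+b_n^2) = 9/2.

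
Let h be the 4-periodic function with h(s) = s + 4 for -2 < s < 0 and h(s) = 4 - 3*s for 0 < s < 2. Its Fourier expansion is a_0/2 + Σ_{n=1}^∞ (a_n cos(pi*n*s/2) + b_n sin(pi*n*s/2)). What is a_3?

a_3 = 1/2 ∫_{-2}^{2} h(s) cos(3*pi*s/2) ds.
Split the integral at the breakpoints.
Integrating by parts (boundary term plus one more integral), an antiderivative of (s + 4) cos(3*pi*s/2) is 2*s*sin(3*pi*s/2)/(3*pi) + 8*sin(3*pi*s/2)/(3*pi) + 4*cos(3*pi*s/2)/(9*pi**2); evaluating from -2 to 0: ∫_{-2}^{0} (s + 4) cos(3*pi*s/2) ds = (4/(9*pi**2)) - (-4/(9*pi**2)) = 8/(9*pi**2).
Integrating by parts (boundary term plus one more integral), an antiderivative of (4 - 3*s) cos(3*pi*s/2) is -2*s*sin(3*pi*s/2)/pi + 8*sin(3*pi*s/2)/(3*pi) - 4*cos(3*pi*s/2)/(3*pi**2); evaluating from 0 to 2: ∫_{0}^{2} (4 - 3*s) cos(3*pi*s/2) ds = (4/(3*pi**2)) - (-4/(3*pi**2)) = 8/(3*pi**2).
Summing the pieces and multiplying by (1/2) gives a_3 = 16/(9*pi**2).

16/(9*pi**2)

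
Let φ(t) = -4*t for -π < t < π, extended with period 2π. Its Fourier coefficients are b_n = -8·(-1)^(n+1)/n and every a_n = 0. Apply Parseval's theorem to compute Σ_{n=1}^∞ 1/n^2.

pi**2/6

Parseval: Σ b_n^2 = (1/π) ∫_{-π}^{π} φ(t)^2 dt = 32*pi**2/3.
Σ b_n^2 = Σ 64/n^2, so Σ 1/n^2 = (32*pi**2/3)/64 = pi**2/6.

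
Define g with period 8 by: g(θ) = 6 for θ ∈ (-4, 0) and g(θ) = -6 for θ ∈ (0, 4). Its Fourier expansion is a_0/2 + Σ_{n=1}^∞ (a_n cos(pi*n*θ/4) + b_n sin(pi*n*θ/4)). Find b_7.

-24/(7*pi)

b_7 = 1/4 ∫_{-4}^{4} g(θ) sin(7*pi*θ/4) dθ.
g is odd and sin(7*pi*θ/4) is odd, so the integrand is even and b_7 = 1/2 ∫_0^{4} g(θ) sin(7*pi*θ/4) dθ.
Directly, an antiderivative of (-6) sin(7*pi*θ/4) is 24*cos(7*pi*θ/4)/(7*pi); evaluating from 0 to 4: ∫_{0}^{4} (-6) sin(7*pi*θ/4) dθ = (-24/(7*pi)) - (24/(7*pi)) = -48/(7*pi).
Hence b_7 = (1/2)·(-48/(7*pi)) = -24/(7*pi).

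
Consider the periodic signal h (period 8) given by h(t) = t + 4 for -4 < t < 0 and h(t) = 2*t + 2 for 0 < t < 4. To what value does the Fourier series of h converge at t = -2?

h is continuous at t = -2 with value 2, so the series converges to 2 there.

2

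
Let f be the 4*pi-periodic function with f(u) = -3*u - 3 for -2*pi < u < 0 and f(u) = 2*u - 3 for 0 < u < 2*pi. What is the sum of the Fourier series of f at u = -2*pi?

-3 + 5*pi

u = -2*pi differs from u = 2*pi by -1 full period(s), and the series is 4*pi-periodic.
At u = 2*pi the one-sided limits are f(2*pi^-) = -3 + 4*pi and f(2*pi^+) = -3 + 6*pi.
By Dirichlet's theorem the series converges to their average, [(-3 + 4*pi) + (-3 + 6*pi)]/2 = -3 + 5*pi.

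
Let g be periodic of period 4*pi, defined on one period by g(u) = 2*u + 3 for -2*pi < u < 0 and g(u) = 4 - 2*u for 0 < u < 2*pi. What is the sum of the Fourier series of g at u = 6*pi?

u = 6*pi differs from u = -2*pi by 2 full period(s), and the series is 4*pi-periodic.
At u = -2*pi the one-sided limits are g(-2*pi^-) = 4 - 4*pi and g(-2*pi^+) = 3 - 4*pi.
By Dirichlet's theorem the series converges to their average, [(4 - 4*pi) + (3 - 4*pi)]/2 = 7/2 - 4*pi.

7/2 - 4*pi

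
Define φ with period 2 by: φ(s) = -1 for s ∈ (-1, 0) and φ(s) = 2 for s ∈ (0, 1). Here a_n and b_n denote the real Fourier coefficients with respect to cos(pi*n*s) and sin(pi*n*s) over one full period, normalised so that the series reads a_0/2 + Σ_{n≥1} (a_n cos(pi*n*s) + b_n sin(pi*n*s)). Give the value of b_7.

b_7 = ∫_{-1}^{1} φ(s) sin(7*pi*s) ds.
Split the integral at the breakpoints.
Directly, an antiderivative of (-1) sin(7*pi*s) is cos(7*pi*s)/(7*pi); evaluating from -1 to 0: ∫_{-1}^{0} (-1) sin(7*pi*s) ds = (1/(7*pi)) - (-1/(7*pi)) = 2/(7*pi).
Directly, an antiderivative of (2) sin(7*pi*s) is -2*cos(7*pi*s)/(7*pi); evaluating from 0 to 1: ∫_{0}^{1} (2) sin(7*pi*s) ds = (2/(7*pi)) - (-2/(7*pi)) = 4/(7*pi).
Summing the pieces gives b_7 = 6/(7*pi).

6/(7*pi)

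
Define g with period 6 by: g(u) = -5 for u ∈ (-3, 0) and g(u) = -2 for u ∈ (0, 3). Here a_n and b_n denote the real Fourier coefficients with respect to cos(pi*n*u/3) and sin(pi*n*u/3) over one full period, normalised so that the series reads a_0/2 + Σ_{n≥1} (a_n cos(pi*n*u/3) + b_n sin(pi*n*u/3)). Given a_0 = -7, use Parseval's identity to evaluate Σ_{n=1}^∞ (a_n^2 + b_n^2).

9/2

Parseval: a_0^2/2 + Σ_{n≥1} (a_n^2+b_n^2) = 1/3 ∫_{-3}^{3} g(u)^2 du = 29.
Subtract a_0^2/2 = 49/2: Σ (a_n^2+b_n^2) = 9/2.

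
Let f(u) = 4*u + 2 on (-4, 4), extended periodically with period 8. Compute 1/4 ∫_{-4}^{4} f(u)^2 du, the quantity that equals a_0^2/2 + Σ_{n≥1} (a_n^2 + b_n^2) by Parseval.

1/4 ∫_{-4}^{4} f(u)^2 du = 1/4 · (2144/3) = 536/3.

536/3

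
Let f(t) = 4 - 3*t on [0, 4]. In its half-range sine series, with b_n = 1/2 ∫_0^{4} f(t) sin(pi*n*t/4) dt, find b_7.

-8/(7*pi)

b_7 = 1/2 ∫_0^{4} (4 - 3*t) sin(7*pi*t/4) dt.
Integrating by parts (boundary term plus one more integral), an antiderivative of (4 - 3*t) sin(7*pi*t/4) is 12*t*cos(7*pi*t/4)/(7*pi) - 48*sin(7*pi*t/4)/(49*pi**2) - 16*cos(7*pi*t/4)/(7*pi); evaluating from 0 to 4: ∫_{0}^{4} (4 - 3*t) sin(7*pi*t/4) dt = (-32/(7*pi)) - (-16/(7*pi)) = -16/(7*pi).
Hence b_7 = (1/2)·(-16/(7*pi)) = -8/(7*pi).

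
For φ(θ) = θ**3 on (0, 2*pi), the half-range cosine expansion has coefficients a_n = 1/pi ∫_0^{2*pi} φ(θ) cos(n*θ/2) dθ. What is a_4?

3*pi

a_4 = 1/pi ∫_0^{2*pi} (θ**3) cos(2*θ) dθ.
Integrating by parts three times (tabular method), an antiderivative of (θ**3) cos(2*θ) is θ**3*sin(2*θ)/2 + 3*θ**2*cos(2*θ)/4 - 3*θ*sin(2*θ)/4 - 3*cos(2*θ)/8; evaluating from 0 to 2*pi: ∫_{0}^{2*pi} (θ**3) cos(2*θ) dθ = (-3/8 + 3*pi**2) - (-3/8) = 3*pi**2.
Hence a_4 = (1/pi)·(3*pi**2) = 3*pi.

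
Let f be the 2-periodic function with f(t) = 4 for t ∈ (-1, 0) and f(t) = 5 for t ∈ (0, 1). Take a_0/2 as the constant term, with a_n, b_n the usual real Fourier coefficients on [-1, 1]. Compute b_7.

2/(7*pi)

b_7 = ∫_{-1}^{1} f(t) sin(7*pi*t) dt.
Split the integral at the breakpoints.
Directly, an antiderivative of (4) sin(7*pi*t) is -4*cos(7*pi*t)/(7*pi); evaluating from -1 to 0: ∫_{-1}^{0} (4) sin(7*pi*t) dt = (-4/(7*pi)) - (4/(7*pi)) = -8/(7*pi).
Directly, an antiderivative of (5) sin(7*pi*t) is -5*cos(7*pi*t)/(7*pi); evaluating from 0 to 1: ∫_{0}^{1} (5) sin(7*pi*t) dt = (5/(7*pi)) - (-5/(7*pi)) = 10/(7*pi).
Summing the pieces gives b_7 = 2/(7*pi).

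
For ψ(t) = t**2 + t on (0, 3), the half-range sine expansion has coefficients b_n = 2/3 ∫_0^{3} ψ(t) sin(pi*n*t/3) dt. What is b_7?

24*(-3 + 49*pi**2)/(343*pi**3)

b_7 = 2/3 ∫_0^{3} (t**2 + t) sin(7*pi*t/3) dt.
Integrating by parts twice (tabular method), an antiderivative of (t**2 + t) sin(7*pi*t/3) is -3*t**2*cos(7*pi*t/3)/(7*pi) + 18*t*sin(7*pi*t/3)/(49*pi**2) - 3*t*cos(7*pi*t/3)/(7*pi) + 9*sin(7*pi*t/3)/(49*pi**2) + 54*cos(7*pi*t/3)/(343*pi**3); evaluating from 0 to 3: ∫_{0}^{3} (t**2 + t) sin(7*pi*t/3) dt = (18*(-3 + 98*pi**2)/(343*pi**3)) - (54/(343*pi**3)) = 36*(-3 + 49*pi**2)/(343*pi**3).
Hence b_7 = (2/3)·(36*(-3 + 49*pi**2)/(343*pi**3)) = 24*(-3 + 49*pi**2)/(343*pi**3).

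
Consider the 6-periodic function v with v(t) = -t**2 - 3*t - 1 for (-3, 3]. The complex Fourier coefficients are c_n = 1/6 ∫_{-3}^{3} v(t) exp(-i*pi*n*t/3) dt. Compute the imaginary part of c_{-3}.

Since v is real-valued, Im(c_{-3}) = -1/6 ∫_{-3}^{3} v(t) sin(-pi*t) dt = b_{3}/2.
Integrating by parts twice (tabular method), an antiderivative of (-t**2 - 3*t - 1) sin(-pi*t) is -t**2*cos(pi*t)/pi + 2*t*sin(pi*t)/pi**2 - 3*t*cos(pi*t)/pi + 3*sin(pi*t)/pi**2 - cos(pi*t)/pi + 2*cos(pi*t)/pi**3; evaluating from -3 to 3: ∫_{-3}^{3} (-t**2 - 3*t - 1) sin(-pi*t) dt = (-2/pi**3 + 19/pi) - ((-2 + pi**2)/pi**3) = 18/pi.
Hence Im(c_{-3}) = (-1/6)·(18/pi) = -3/pi.

-3/pi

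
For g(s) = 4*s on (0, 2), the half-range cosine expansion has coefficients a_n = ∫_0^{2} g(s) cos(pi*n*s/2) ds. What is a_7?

-32/(49*pi**2)

a_7 = ∫_0^{2} (4*s) cos(7*pi*s/2) ds.
Integrating by parts (boundary term plus one more integral), an antiderivative of (4*s) cos(7*pi*s/2) is 8*s*sin(7*pi*s/2)/(7*pi) + 16*cos(7*pi*s/2)/(49*pi**2); evaluating from 0 to 2: ∫_{0}^{2} (4*s) cos(7*pi*s/2) ds = (-16/(49*pi**2)) - (16/(49*pi**2)) = -32/(49*pi**2).
Hence a_7 = -32/(49*pi**2).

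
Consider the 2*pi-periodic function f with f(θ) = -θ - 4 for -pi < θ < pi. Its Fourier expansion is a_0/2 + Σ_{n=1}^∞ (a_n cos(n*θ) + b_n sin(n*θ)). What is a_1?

a_1 = 1/pi ∫_{-pi}^{pi} f(θ) cos(θ) dθ.
Integrating by parts (boundary term plus one more integral), an antiderivative of (-θ - 4) cos(θ) is -θ*sin(θ) - 4*sin(θ) - cos(θ); evaluating from -pi to pi: ∫_{-pi}^{pi} (-θ - 4) cos(θ) dθ = (1) - (1) = 0.
Hence a_1 = (1/pi)·(0) = 0.

0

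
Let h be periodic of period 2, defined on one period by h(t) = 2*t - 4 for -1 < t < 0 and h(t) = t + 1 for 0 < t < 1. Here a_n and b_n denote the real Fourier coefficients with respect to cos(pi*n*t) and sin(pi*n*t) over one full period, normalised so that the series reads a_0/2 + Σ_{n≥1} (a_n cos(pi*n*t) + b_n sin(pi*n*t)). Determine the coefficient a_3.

a_3 = ∫_{-1}^{1} h(t) cos(3*pi*t) dt.
Split the integral at the breakpoints.
Integrating by parts (boundary term plus one more integral), an antiderivative of (2*t - 4) cos(3*pi*t) is 2*t*sin(3*pi*t)/(3*pi) - 4*sin(3*pi*t)/(3*pi) + 2*cos(3*pi*t)/(9*pi**2); evaluating from -1 to 0: ∫_{-1}^{0} (2*t - 4) cos(3*pi*t) dt = (2/(9*pi**2)) - (-2/(9*pi**2)) = 4/(9*pi**2).
Integrating by parts (boundary term plus one more integral), an antiderivative of (t + 1) cos(3*pi*t) is t*sin(3*pi*t)/(3*pi) + sin(3*pi*t)/(3*pi) + cos(3*pi*t)/(9*pi**2); evaluating from 0 to 1: ∫_{0}^{1} (t + 1) cos(3*pi*t) dt = (-1/(9*pi**2)) - (1/(9*pi**2)) = -2/(9*pi**2).
Summing the pieces gives a_3 = 2/(9*pi**2).

2/(9*pi**2)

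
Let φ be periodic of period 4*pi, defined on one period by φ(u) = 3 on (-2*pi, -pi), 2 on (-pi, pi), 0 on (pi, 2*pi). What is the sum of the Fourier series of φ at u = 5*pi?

1

u = 5*pi differs from u = pi by 1 full period(s), and the series is 4*pi-periodic.
At u = pi the one-sided limits are φ(pi^-) = 2 and φ(pi^+) = 0.
By Dirichlet's theorem the series converges to their average, [(2) + (0)]/2 = 1.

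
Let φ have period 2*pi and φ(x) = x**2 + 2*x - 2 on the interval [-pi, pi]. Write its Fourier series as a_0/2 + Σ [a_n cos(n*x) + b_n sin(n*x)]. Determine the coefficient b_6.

b_6 = 1/pi ∫_{-pi}^{pi} φ(x) sin(6*x) dx.
Integrating by parts twice (tabular method), an antiderivative of (x**2 + 2*x - 2) sin(6*x) is -x**2*cos(6*x)/6 + x*sin(6*x)/18 - x*cos(6*x)/3 + sin(6*x)/18 + 37*cos(6*x)/108; evaluating from -pi to pi: ∫_{-pi}^{pi} (x**2 + 2*x - 2) sin(6*x) dx = (-pi**2/6 - pi/3 + 37/108) - (-pi**2/6 + 37/108 + pi/3) = -2*pi/3.
Hence b_6 = (1/pi)·(-2*pi/3) = -2/3.

-2/3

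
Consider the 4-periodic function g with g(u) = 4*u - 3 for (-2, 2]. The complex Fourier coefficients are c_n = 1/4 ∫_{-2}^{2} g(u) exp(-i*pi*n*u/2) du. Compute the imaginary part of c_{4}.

Since g is real-valued, Im(c_{4}) = -1/4 ∫_{-2}^{2} g(u) sin(2*pi*u) du = -b_{4}/2.
Integrating by parts (boundary term plus one more integral), an antiderivative of (4*u - 3) sin(2*pi*u) is -2*u*cos(2*pi*u)/pi + sin(2*pi*u)/pi**2 + 3*cos(2*pi*u)/(2*pi); evaluating from -2 to 2: ∫_{-2}^{2} (4*u - 3) sin(2*pi*u) du = (-5/(2*pi)) - (11/(2*pi)) = -8/pi.
Hence Im(c_{4}) = (-1/4)·(-8/pi) = 2/pi.

2/pi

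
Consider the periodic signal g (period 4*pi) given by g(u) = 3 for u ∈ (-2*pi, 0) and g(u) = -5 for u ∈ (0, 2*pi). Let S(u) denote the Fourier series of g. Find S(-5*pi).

3

u = -5*pi differs from u = -pi by -1 full period(s), and the series is 4*pi-periodic.
g is continuous at u = -pi with value 3, so the series converges to 3 there.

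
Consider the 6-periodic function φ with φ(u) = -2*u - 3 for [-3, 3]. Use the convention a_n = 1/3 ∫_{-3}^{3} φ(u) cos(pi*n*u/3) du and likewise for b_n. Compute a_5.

0

a_5 = 1/3 ∫_{-3}^{3} φ(u) cos(5*pi*u/3) du.
Integrating by parts (boundary term plus one more integral), an antiderivative of (-2*u - 3) cos(5*pi*u/3) is -6*u*sin(5*pi*u/3)/(5*pi) - 9*sin(5*pi*u/3)/(5*pi) - 18*cos(5*pi*u/3)/(25*pi**2); evaluating from -3 to 3: ∫_{-3}^{3} (-2*u - 3) cos(5*pi*u/3) du = (18/(25*pi**2)) - (18/(25*pi**2)) = 0.
Hence a_5 = (1/3)·(0) = 0.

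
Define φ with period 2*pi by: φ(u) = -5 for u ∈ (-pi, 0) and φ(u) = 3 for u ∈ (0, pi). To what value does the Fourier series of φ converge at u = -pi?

-1

u = -pi differs from u = pi by -1 full period(s), and the series is 2*pi-periodic.
At u = pi the one-sided limits are φ(pi^-) = 3 and φ(pi^+) = -5.
By Dirichlet's theorem the series converges to their average, [(3) + (-5)]/2 = -1.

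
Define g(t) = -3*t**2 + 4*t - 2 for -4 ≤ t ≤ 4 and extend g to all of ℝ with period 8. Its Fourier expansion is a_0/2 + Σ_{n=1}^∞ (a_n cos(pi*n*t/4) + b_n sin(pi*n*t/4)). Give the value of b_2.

-16/pi

b_2 = 1/4 ∫_{-4}^{4} g(t) sin(pi*t/2) dt.
Integrating by parts twice (tabular method), an antiderivative of (-3*t**2 + 4*t - 2) sin(pi*t/2) is 6*t**2*cos(pi*t/2)/pi - 24*t*sin(pi*t/2)/pi**2 - 8*t*cos(pi*t/2)/pi + 16*sin(pi*t/2)/pi**2 - 48*cos(pi*t/2)/pi**3 + 4*cos(pi*t/2)/pi; evaluating from -4 to 4: ∫_{-4}^{4} (-3*t**2 + 4*t - 2) sin(pi*t/2) dt = (-48/pi**3 + 68/pi) - (-48/pi**3 + 132/pi) = -64/pi.
Hence b_2 = (1/4)·(-64/pi) = -16/pi.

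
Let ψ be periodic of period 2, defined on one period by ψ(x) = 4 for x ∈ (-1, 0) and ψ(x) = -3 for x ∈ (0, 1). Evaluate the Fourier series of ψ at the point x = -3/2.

x = -3/2 differs from x = 1/2 by -1 full period(s), and the series is 2-periodic.
ψ is continuous at x = 1/2 with value -3, so the series converges to -3 there.

-3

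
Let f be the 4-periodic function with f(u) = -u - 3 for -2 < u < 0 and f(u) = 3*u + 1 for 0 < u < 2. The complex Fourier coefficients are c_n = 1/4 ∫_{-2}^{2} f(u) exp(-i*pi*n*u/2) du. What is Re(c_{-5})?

Since f is real-valued, Re(c_{-5}) = 1/4 ∫_{-2}^{2} f(u) cos(-5*pi*u/2) du = a_{5}/2.
Split the integral at the breakpoints.
Integrating by parts (boundary term plus one more integral), an antiderivative of (-u - 3) cos(-5*pi*u/2) is -2*u*sin(5*pi*u/2)/(5*pi) - 6*sin(5*pi*u/2)/(5*pi) - 4*cos(5*pi*u/2)/(25*pi**2); evaluating from -2 to 0: ∫_{-2}^{0} (-u - 3) cos(-5*pi*u/2) du = (-4/(25*pi**2)) - (4/(25*pi**2)) = -8/(25*pi**2).
Integrating by parts (boundary term plus one more integral), an antiderivative of (3*u + 1) cos(-5*pi*u/2) is 6*u*sin(5*pi*u/2)/(5*pi) + 2*sin(5*pi*u/2)/(5*pi) + 12*cos(5*pi*u/2)/(25*pi**2); evaluating from 0 to 2: ∫_{0}^{2} (3*u + 1) cos(-5*pi*u/2) du = (-12/(25*pi**2)) - (12/(25*pi**2)) = -24/(25*pi**2).
So ∫_{-2}^{2} f(u) cos(-5*pi*u/2) du = -32/(25*pi**2).
Hence Re(c_{-5}) = (1/4)·(-32/(25*pi**2)) = -8/(25*pi**2).

-8/(25*pi**2)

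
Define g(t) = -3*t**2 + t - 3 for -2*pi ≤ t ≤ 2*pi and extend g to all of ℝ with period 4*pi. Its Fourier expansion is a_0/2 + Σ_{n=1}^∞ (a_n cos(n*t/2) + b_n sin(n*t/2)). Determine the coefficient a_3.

a_3 = (1/(2*pi)) ∫_{-2*pi}^{2*pi} g(t) cos(3*t/2) dt.
Integrating by parts twice (tabular method), an antiderivative of (-3*t**2 + t - 3) cos(3*t/2) is -2*t**2*sin(3*t/2) + 2*t*sin(3*t/2)/3 - 8*t*cos(3*t/2)/3 - 2*sin(3*t/2)/9 + 4*cos(3*t/2)/9; evaluating from -2*pi to 2*pi: ∫_{-2*pi}^{2*pi} (-3*t**2 + t - 3) cos(3*t/2) dt = (-4/9 + 16*pi/3) - (-16*pi/3 - 4/9) = 32*pi/3.
Hence a_3 = (1/(2*pi))·(32*pi/3) = 16/3.

16/3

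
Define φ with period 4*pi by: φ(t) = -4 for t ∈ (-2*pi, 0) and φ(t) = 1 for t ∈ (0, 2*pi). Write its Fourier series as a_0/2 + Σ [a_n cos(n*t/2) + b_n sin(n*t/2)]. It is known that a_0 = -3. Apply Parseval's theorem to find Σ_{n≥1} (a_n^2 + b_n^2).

Parseval: a_0^2/2 + Σ_{n≥1} (a_n^2+b_n^2) = (1/(2*pi)) ∫_{-2*pi}^{2*pi} φ(t)^2 dt = 17.
Subtract a_0^2/2 = 9/2: Σ (a_n^2+b_n^2) = 25/2.

25/2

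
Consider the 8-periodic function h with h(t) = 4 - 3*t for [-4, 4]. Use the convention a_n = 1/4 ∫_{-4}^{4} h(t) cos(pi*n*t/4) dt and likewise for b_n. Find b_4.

b_4 = 1/4 ∫_{-4}^{4} h(t) sin(pi*t) dt.
Integrating by parts (boundary term plus one more integral), an antiderivative of (4 - 3*t) sin(pi*t) is 3*t*cos(pi*t)/pi - 3*sin(pi*t)/pi**2 - 4*cos(pi*t)/pi; evaluating from -4 to 4: ∫_{-4}^{4} (4 - 3*t) sin(pi*t) dt = (8/pi) - (-16/pi) = 24/pi.
Hence b_4 = (1/4)·(24/pi) = 6/pi.

6/pi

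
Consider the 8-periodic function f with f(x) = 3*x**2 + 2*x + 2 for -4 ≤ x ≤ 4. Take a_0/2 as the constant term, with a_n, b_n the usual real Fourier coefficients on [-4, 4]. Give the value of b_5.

16/(5*pi)

b_5 = 1/4 ∫_{-4}^{4} f(x) sin(5*pi*x/4) dx.
Integrating by parts twice (tabular method), an antiderivative of (3*x**2 + 2*x + 2) sin(5*pi*x/4) is -12*x**2*cos(5*pi*x/4)/(5*pi) + 96*x*sin(5*pi*x/4)/(25*pi**2) - 8*x*cos(5*pi*x/4)/(5*pi) + 32*sin(5*pi*x/4)/(25*pi**2) - 8*cos(5*pi*x/4)/(5*pi) + 384*cos(5*pi*x/4)/(125*pi**3); evaluating from -4 to 4: ∫_{-4}^{4} (3*x**2 + 2*x + 2) sin(5*pi*x/4) dx = (8*(-48 + 725*pi**2)/(125*pi**3)) - (24*(-16 + 175*pi**2)/(125*pi**3)) = 64/(5*pi).
Hence b_5 = (1/4)·(64/(5*pi)) = 16/(5*pi).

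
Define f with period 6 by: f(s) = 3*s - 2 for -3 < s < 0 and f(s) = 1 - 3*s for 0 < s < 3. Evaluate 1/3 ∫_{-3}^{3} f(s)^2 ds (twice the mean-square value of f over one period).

1/3 ∫_{-3}^{3} f(s)^2 ds = 1/3 · (204) = 68.

68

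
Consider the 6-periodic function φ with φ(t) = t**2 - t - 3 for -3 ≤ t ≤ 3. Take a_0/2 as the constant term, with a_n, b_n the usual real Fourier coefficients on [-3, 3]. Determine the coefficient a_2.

9/pi**2

a_2 = 1/3 ∫_{-3}^{3} φ(t) cos(2*pi*t/3) dt.
Integrating by parts twice (tabular method), an antiderivative of (t**2 - t - 3) cos(2*pi*t/3) is 3*t**2*sin(2*pi*t/3)/(2*pi) - 3*t*sin(2*pi*t/3)/(2*pi) + 9*t*cos(2*pi*t/3)/(2*pi**2) - 9*sin(2*pi*t/3)/(2*pi) - 27*sin(2*pi*t/3)/(4*pi**3) - 9*cos(2*pi*t/3)/(4*pi**2); evaluating from -3 to 3: ∫_{-3}^{3} (t**2 - t - 3) cos(2*pi*t/3) dt = (45/(4*pi**2)) - (-63/(4*pi**2)) = 27/pi**2.
Hence a_2 = (1/3)·(27/pi**2) = 9/pi**2.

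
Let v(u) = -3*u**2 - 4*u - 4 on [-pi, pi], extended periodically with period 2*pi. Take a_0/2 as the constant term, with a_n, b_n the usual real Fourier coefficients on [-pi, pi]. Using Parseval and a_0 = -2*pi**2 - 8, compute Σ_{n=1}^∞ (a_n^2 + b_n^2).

Parseval: a_0^2/2 + Σ_{n≥1} (a_n^2+b_n^2) = 1/pi ∫_{-pi}^{pi} v(u)^2 du = 32 + 80*pi**2/3 + 18*pi**4/5.
Subtract a_0^2/2 = 2*(4 + pi**2)**2: Σ (a_n^2+b_n^2) = 8*pi**2*(20 + 3*pi**2)/15.

8*pi**2*(20 + 3*pi**2)/15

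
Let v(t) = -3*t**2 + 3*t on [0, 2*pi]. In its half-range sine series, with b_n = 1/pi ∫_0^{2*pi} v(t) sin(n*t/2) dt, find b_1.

-24*pi + 12 + 96/pi

b_1 = 1/pi ∫_0^{2*pi} (-3*t**2 + 3*t) sin(t/2) dt.
Integrating by parts twice (tabular method), an antiderivative of (-3*t**2 + 3*t) sin(t/2) is 6*t**2*cos(t/2) - 24*t*sin(t/2) - 6*t*cos(t/2) + 12*sin(t/2) - 48*cos(t/2); evaluating from 0 to 2*pi: ∫_{0}^{2*pi} (-3*t**2 + 3*t) sin(t/2) dt = (-24*pi**2 + 12*pi + 48) - (-48) = -24*pi**2 + 12*pi + 96.
Hence b_1 = (1/pi)·(-24*pi**2 + 12*pi + 96) = -24*pi + 12 + 96/pi.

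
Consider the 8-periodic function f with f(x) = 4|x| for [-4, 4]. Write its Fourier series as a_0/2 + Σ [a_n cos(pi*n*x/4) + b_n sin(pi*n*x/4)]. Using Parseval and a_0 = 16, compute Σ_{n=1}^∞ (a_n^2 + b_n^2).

Parseval: a_0^2/2 + Σ_{n≥1} (a_n^2+b_n^2) = 1/4 ∫_{-4}^{4} f(x)^2 dx = 512/3.
Subtract a_0^2/2 = 128: Σ (a_n^2+b_n^2) = 128/3.

128/3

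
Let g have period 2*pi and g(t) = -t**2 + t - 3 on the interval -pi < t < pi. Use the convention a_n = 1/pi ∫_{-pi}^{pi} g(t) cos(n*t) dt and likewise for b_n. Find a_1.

a_1 = 1/pi ∫_{-pi}^{pi} g(t) cos(t) dt.
Integrating by parts twice (tabular method), an antiderivative of (-t**2 + t - 3) cos(t) is -t**2*sin(t) + t*sin(t) - 2*t*cos(t) - sin(t) + cos(t); evaluating from -pi to pi: ∫_{-pi}^{pi} (-t**2 + t - 3) cos(t) dt = (-1 + 2*pi) - (-2*pi - 1) = 4*pi.
Hence a_1 = (1/pi)·(4*pi) = 4.

4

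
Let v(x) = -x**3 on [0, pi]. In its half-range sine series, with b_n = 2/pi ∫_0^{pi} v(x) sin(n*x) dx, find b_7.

b_7 = 2/pi ∫_0^{pi} (-x**3) sin(7*x) dx.
Integrating by parts three times (tabular method), an antiderivative of (-x**3) sin(7*x) is x**3*cos(7*x)/7 - 3*x**2*sin(7*x)/49 - 6*x*cos(7*x)/343 + 6*sin(7*x)/2401; evaluating from 0 to pi: ∫_{0}^{pi} (-x**3) sin(7*x) dx = (pi*(6 - 49*pi**2)/343) - (0) = pi*(6 - 49*pi**2)/343.
Hence b_7 = (2/pi)·(pi*(6 - 49*pi**2)/343) = 12/343 - 2*pi**2/7.

12/343 - 2*pi**2/7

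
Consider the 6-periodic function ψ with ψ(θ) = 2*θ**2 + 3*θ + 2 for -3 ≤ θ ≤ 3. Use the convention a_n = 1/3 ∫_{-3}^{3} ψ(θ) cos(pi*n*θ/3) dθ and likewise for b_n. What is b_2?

-9/pi

b_2 = 1/3 ∫_{-3}^{3} ψ(θ) sin(2*pi*θ/3) dθ.
Integrating by parts twice (tabular method), an antiderivative of (2*θ**2 + 3*θ + 2) sin(2*pi*θ/3) is -3*θ**2*cos(2*pi*θ/3)/pi + 9*θ*sin(2*pi*θ/3)/pi**2 - 9*θ*cos(2*pi*θ/3)/(2*pi) + 27*sin(2*pi*θ/3)/(4*pi**2) - 3*cos(2*pi*θ/3)/pi + 27*cos(2*pi*θ/3)/(2*pi**3); evaluating from -3 to 3: ∫_{-3}^{3} (2*θ**2 + 3*θ + 2) sin(2*pi*θ/3) dθ = (3*(9 - 29*pi**2)/(2*pi**3)) - (3*(9 - 11*pi**2)/(2*pi**3)) = -27/pi.
Hence b_2 = (1/3)·(-27/pi) = -9/pi.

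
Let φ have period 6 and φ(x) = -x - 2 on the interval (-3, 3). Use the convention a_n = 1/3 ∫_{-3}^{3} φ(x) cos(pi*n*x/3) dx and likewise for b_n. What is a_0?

-4

a_0 = 1/3 ∫_{-3}^{3} φ(x) dx = 1/3 · (-12) = -4.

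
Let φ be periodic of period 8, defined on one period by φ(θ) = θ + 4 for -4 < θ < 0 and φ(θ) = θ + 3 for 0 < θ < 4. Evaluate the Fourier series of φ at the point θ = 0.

7/2

At θ = 0 the one-sided limits are φ(0^-) = 4 and φ(0^+) = 3.
By Dirichlet's theorem the series converges to their average, [(4) + (3)]/2 = 7/2.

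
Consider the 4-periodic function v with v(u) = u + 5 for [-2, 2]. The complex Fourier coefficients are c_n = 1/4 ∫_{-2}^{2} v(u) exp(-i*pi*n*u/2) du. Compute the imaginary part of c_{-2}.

-1/pi

Since v is real-valued, Im(c_{-2}) = -1/4 ∫_{-2}^{2} v(u) sin(-pi*u) du = b_{2}/2.
Integrating by parts (boundary term plus one more integral), an antiderivative of (u + 5) sin(-pi*u) is u*cos(pi*u)/pi - sin(pi*u)/pi**2 + 5*cos(pi*u)/pi; evaluating from -2 to 2: ∫_{-2}^{2} (u + 5) sin(-pi*u) du = (7/pi) - (3/pi) = 4/pi.
Hence Im(c_{-2}) = (-1/4)·(4/pi) = -1/pi.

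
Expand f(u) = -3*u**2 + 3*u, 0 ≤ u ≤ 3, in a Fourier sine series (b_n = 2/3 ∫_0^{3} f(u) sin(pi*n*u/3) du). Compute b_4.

9/pi

b_4 = 2/3 ∫_0^{3} (-3*u**2 + 3*u) sin(4*pi*u/3) du.
Integrating by parts twice (tabular method), an antiderivative of (-3*u**2 + 3*u) sin(4*pi*u/3) is 9*u**2*cos(4*pi*u/3)/(4*pi) - 27*u*sin(4*pi*u/3)/(8*pi**2) - 9*u*cos(4*pi*u/3)/(4*pi) + 27*sin(4*pi*u/3)/(16*pi**2) - 81*cos(4*pi*u/3)/(32*pi**3); evaluating from 0 to 3: ∫_{0}^{3} (-3*u**2 + 3*u) sin(4*pi*u/3) du = (27*(-3 + 16*pi**2)/(32*pi**3)) - (-81/(32*pi**3)) = 27/(2*pi).
Hence b_4 = (2/3)·(27/(2*pi)) = 9/pi.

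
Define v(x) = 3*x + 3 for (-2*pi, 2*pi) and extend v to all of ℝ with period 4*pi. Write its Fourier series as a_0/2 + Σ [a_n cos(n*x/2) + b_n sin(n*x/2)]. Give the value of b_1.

b_1 = (1/(2*pi)) ∫_{-2*pi}^{2*pi} v(x) sin(x/2) dx.
Integrating by parts (boundary term plus one more integral), an antiderivative of (3*x + 3) sin(x/2) is -6*x*cos(x/2) + 12*sin(x/2) - 6*cos(x/2); evaluating from -2*pi to 2*pi: ∫_{-2*pi}^{2*pi} (3*x + 3) sin(x/2) dx = (6 + 12*pi) - (6 - 12*pi) = 24*pi.
Hence b_1 = (1/(2*pi))·(24*pi) = 12.

12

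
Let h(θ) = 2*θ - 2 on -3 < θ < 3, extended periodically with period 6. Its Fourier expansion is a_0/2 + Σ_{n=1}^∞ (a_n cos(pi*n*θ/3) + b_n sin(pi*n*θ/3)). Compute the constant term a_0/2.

-2

a_0 = 1/3 ∫_{-3}^{3} h(θ) dθ = 1/3 · (-12) = -4.
So the constant term a_0/2 = -2.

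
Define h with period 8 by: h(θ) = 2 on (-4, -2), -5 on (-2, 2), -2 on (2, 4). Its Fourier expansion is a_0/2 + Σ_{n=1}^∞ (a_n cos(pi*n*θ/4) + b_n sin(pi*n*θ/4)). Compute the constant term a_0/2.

a_0 = 1/4 ∫_{-4}^{4} h(θ) dθ = 1/4 · (-20) = -5.
So the constant term a_0/2 = -5/2.

-5/2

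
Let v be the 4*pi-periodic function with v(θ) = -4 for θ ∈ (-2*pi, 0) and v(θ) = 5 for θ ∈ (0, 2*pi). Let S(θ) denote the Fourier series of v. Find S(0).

1/2

At θ = 0 the one-sided limits are v(0^-) = -4 and v(0^+) = 5.
By Dirichlet's theorem the series converges to their average, [(-4) + (5)]/2 = 1/2.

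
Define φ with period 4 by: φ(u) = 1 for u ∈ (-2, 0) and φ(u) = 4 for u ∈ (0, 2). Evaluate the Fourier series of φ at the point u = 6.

u = 6 differs from u = 2 by 1 full period(s), and the series is 4-periodic.
At u = 2 the one-sided limits are φ(2^-) = 4 and φ(2^+) = 1.
By Dirichlet's theorem the series converges to their average, [(4) + (1)]/2 = 5/2.

5/2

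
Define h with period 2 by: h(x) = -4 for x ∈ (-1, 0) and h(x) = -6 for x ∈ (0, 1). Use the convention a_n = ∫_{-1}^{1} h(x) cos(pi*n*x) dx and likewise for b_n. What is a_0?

-10

a_0 = ∫_{-1}^{1} h(x) dx = -10.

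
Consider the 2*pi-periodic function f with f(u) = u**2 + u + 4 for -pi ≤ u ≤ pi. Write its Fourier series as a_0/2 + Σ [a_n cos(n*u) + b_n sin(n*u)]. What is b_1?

b_1 = 1/pi ∫_{-pi}^{pi} f(u) sin(u) du.
Integrating by parts twice (tabular method), an antiderivative of (u**2 + u + 4) sin(u) is -u**2*cos(u) + 2*u*sin(u) - u*cos(u) + sin(u) - 2*cos(u); evaluating from -pi to pi: ∫_{-pi}^{pi} (u**2 + u + 4) sin(u) du = (2 + pi + pi**2) - (-pi + 2 + pi**2) = 2*pi.
Hence b_1 = (1/pi)·(2*pi) = 2.

2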